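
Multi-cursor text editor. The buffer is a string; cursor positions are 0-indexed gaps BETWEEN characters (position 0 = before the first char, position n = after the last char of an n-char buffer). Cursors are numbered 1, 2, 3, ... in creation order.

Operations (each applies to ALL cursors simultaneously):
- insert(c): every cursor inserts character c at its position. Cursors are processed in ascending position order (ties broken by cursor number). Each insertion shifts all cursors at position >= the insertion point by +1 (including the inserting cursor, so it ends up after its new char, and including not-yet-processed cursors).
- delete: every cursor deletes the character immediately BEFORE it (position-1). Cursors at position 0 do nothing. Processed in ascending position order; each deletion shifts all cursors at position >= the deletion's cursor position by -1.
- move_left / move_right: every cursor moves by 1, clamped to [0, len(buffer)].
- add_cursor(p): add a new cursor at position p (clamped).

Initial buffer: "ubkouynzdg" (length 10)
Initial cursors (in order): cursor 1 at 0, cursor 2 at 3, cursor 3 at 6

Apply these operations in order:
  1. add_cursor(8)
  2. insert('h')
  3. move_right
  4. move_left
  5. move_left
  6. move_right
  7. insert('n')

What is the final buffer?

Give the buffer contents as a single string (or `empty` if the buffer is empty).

After op 1 (add_cursor(8)): buffer="ubkouynzdg" (len 10), cursors c1@0 c2@3 c3@6 c4@8, authorship ..........
After op 2 (insert('h')): buffer="hubkhouyhnzhdg" (len 14), cursors c1@1 c2@5 c3@9 c4@12, authorship 1...2...3..4..
After op 3 (move_right): buffer="hubkhouyhnzhdg" (len 14), cursors c1@2 c2@6 c3@10 c4@13, authorship 1...2...3..4..
After op 4 (move_left): buffer="hubkhouyhnzhdg" (len 14), cursors c1@1 c2@5 c3@9 c4@12, authorship 1...2...3..4..
After op 5 (move_left): buffer="hubkhouyhnzhdg" (len 14), cursors c1@0 c2@4 c3@8 c4@11, authorship 1...2...3..4..
After op 6 (move_right): buffer="hubkhouyhnzhdg" (len 14), cursors c1@1 c2@5 c3@9 c4@12, authorship 1...2...3..4..
After op 7 (insert('n')): buffer="hnubkhnouyhnnzhndg" (len 18), cursors c1@2 c2@7 c3@12 c4@16, authorship 11...22...33..44..

Answer: hnubkhnouyhnnzhndg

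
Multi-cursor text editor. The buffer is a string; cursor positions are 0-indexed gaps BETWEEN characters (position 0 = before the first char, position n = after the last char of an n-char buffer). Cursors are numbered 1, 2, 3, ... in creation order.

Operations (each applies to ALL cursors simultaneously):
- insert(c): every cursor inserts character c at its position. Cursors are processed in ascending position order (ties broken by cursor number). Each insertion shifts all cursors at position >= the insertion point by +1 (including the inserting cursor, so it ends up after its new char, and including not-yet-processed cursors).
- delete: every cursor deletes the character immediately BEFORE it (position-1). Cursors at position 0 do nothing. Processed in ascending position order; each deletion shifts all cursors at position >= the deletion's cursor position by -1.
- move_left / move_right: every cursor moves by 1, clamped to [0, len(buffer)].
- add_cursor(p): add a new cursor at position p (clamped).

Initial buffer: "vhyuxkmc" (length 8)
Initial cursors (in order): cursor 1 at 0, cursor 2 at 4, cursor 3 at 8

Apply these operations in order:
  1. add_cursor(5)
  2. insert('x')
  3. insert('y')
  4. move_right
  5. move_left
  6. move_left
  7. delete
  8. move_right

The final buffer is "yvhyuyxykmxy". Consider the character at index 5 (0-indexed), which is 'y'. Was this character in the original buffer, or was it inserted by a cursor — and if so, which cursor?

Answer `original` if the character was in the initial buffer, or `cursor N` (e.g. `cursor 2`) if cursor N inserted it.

After op 1 (add_cursor(5)): buffer="vhyuxkmc" (len 8), cursors c1@0 c2@4 c4@5 c3@8, authorship ........
After op 2 (insert('x')): buffer="xvhyuxxxkmcx" (len 12), cursors c1@1 c2@6 c4@8 c3@12, authorship 1....2.4...3
After op 3 (insert('y')): buffer="xyvhyuxyxxykmcxy" (len 16), cursors c1@2 c2@8 c4@11 c3@16, authorship 11....22.44...33
After op 4 (move_right): buffer="xyvhyuxyxxykmcxy" (len 16), cursors c1@3 c2@9 c4@12 c3@16, authorship 11....22.44...33
After op 5 (move_left): buffer="xyvhyuxyxxykmcxy" (len 16), cursors c1@2 c2@8 c4@11 c3@15, authorship 11....22.44...33
After op 6 (move_left): buffer="xyvhyuxyxxykmcxy" (len 16), cursors c1@1 c2@7 c4@10 c3@14, authorship 11....22.44...33
After op 7 (delete): buffer="yvhyuyxykmxy" (len 12), cursors c1@0 c2@5 c4@7 c3@10, authorship 1....2.4..33
After op 8 (move_right): buffer="yvhyuyxykmxy" (len 12), cursors c1@1 c2@6 c4@8 c3@11, authorship 1....2.4..33
Authorship (.=original, N=cursor N): 1 . . . . 2 . 4 . . 3 3
Index 5: author = 2

Answer: cursor 2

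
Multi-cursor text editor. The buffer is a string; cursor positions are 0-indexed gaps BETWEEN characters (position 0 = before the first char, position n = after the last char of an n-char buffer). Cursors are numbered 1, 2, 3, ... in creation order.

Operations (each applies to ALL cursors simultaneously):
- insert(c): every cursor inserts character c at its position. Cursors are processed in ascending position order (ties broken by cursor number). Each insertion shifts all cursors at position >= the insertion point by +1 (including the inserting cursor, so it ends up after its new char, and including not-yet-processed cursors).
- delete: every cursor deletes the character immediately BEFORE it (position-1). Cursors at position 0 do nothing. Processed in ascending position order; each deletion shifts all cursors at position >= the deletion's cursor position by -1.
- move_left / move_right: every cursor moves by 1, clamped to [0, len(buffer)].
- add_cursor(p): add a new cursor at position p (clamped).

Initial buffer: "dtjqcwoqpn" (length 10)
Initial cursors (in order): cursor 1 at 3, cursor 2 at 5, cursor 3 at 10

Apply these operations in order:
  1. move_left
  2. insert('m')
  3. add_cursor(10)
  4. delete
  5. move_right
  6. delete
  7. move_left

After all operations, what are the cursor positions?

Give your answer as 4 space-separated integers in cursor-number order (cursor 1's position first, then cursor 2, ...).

Answer: 1 2 4 4

Derivation:
After op 1 (move_left): buffer="dtjqcwoqpn" (len 10), cursors c1@2 c2@4 c3@9, authorship ..........
After op 2 (insert('m')): buffer="dtmjqmcwoqpmn" (len 13), cursors c1@3 c2@6 c3@12, authorship ..1..2.....3.
After op 3 (add_cursor(10)): buffer="dtmjqmcwoqpmn" (len 13), cursors c1@3 c2@6 c4@10 c3@12, authorship ..1..2.....3.
After op 4 (delete): buffer="dtjqcwopn" (len 9), cursors c1@2 c2@4 c4@7 c3@8, authorship .........
After op 5 (move_right): buffer="dtjqcwopn" (len 9), cursors c1@3 c2@5 c4@8 c3@9, authorship .........
After op 6 (delete): buffer="dtqwo" (len 5), cursors c1@2 c2@3 c3@5 c4@5, authorship .....
After op 7 (move_left): buffer="dtqwo" (len 5), cursors c1@1 c2@2 c3@4 c4@4, authorship .....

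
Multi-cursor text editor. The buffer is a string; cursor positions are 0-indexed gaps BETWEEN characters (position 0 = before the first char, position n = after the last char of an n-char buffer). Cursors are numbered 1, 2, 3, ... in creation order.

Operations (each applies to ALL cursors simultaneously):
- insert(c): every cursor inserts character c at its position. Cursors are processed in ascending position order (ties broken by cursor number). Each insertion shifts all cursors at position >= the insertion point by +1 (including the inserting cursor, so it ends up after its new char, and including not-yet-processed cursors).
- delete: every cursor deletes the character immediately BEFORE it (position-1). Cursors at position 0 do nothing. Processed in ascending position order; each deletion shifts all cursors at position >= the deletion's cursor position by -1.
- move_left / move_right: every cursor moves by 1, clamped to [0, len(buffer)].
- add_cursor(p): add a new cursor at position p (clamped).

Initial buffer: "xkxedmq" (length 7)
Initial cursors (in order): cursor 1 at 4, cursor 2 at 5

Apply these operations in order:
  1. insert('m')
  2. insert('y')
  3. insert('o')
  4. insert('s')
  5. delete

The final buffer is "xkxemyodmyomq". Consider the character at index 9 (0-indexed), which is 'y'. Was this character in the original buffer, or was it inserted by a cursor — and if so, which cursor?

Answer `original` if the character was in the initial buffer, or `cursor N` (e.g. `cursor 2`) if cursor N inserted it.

Answer: cursor 2

Derivation:
After op 1 (insert('m')): buffer="xkxemdmmq" (len 9), cursors c1@5 c2@7, authorship ....1.2..
After op 2 (insert('y')): buffer="xkxemydmymq" (len 11), cursors c1@6 c2@9, authorship ....11.22..
After op 3 (insert('o')): buffer="xkxemyodmyomq" (len 13), cursors c1@7 c2@11, authorship ....111.222..
After op 4 (insert('s')): buffer="xkxemyosdmyosmq" (len 15), cursors c1@8 c2@13, authorship ....1111.2222..
After op 5 (delete): buffer="xkxemyodmyomq" (len 13), cursors c1@7 c2@11, authorship ....111.222..
Authorship (.=original, N=cursor N): . . . . 1 1 1 . 2 2 2 . .
Index 9: author = 2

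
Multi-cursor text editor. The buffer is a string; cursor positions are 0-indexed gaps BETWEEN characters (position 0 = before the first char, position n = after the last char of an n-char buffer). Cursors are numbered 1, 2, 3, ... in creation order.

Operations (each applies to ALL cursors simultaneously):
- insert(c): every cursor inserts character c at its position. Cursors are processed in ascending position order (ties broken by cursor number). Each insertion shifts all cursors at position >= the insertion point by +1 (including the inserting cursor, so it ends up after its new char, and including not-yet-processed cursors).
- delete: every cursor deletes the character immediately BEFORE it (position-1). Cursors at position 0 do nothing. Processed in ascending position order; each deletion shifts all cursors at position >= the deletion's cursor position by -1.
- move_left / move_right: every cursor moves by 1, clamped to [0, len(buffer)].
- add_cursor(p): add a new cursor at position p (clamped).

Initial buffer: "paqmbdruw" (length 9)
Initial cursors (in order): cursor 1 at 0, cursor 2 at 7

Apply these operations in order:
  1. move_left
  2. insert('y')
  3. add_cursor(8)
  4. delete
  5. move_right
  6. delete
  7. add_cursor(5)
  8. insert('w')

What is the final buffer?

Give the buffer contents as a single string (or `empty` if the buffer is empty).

After op 1 (move_left): buffer="paqmbdruw" (len 9), cursors c1@0 c2@6, authorship .........
After op 2 (insert('y')): buffer="ypaqmbdyruw" (len 11), cursors c1@1 c2@8, authorship 1......2...
After op 3 (add_cursor(8)): buffer="ypaqmbdyruw" (len 11), cursors c1@1 c2@8 c3@8, authorship 1......2...
After op 4 (delete): buffer="paqmbruw" (len 8), cursors c1@0 c2@5 c3@5, authorship ........
After op 5 (move_right): buffer="paqmbruw" (len 8), cursors c1@1 c2@6 c3@6, authorship ........
After op 6 (delete): buffer="aqmuw" (len 5), cursors c1@0 c2@3 c3@3, authorship .....
After op 7 (add_cursor(5)): buffer="aqmuw" (len 5), cursors c1@0 c2@3 c3@3 c4@5, authorship .....
After op 8 (insert('w')): buffer="waqmwwuww" (len 9), cursors c1@1 c2@6 c3@6 c4@9, authorship 1...23..4

Answer: waqmwwuww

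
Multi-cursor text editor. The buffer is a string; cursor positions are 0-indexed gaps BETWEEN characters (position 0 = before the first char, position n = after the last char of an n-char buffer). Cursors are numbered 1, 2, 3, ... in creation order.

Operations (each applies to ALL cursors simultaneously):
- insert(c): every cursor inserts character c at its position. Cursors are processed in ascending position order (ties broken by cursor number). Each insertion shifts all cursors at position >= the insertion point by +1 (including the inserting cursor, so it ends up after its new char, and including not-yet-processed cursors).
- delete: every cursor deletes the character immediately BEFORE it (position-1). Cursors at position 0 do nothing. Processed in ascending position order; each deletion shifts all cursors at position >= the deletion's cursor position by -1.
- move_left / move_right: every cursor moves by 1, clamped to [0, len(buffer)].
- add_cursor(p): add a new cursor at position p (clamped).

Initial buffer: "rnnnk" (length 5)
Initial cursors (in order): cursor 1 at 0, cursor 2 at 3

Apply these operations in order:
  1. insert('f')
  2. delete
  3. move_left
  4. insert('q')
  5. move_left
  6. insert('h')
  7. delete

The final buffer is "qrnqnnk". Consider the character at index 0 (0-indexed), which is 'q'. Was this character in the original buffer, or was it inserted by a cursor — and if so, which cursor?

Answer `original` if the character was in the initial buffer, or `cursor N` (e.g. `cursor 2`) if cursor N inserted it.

After op 1 (insert('f')): buffer="frnnfnk" (len 7), cursors c1@1 c2@5, authorship 1...2..
After op 2 (delete): buffer="rnnnk" (len 5), cursors c1@0 c2@3, authorship .....
After op 3 (move_left): buffer="rnnnk" (len 5), cursors c1@0 c2@2, authorship .....
After op 4 (insert('q')): buffer="qrnqnnk" (len 7), cursors c1@1 c2@4, authorship 1..2...
After op 5 (move_left): buffer="qrnqnnk" (len 7), cursors c1@0 c2@3, authorship 1..2...
After op 6 (insert('h')): buffer="hqrnhqnnk" (len 9), cursors c1@1 c2@5, authorship 11..22...
After op 7 (delete): buffer="qrnqnnk" (len 7), cursors c1@0 c2@3, authorship 1..2...
Authorship (.=original, N=cursor N): 1 . . 2 . . .
Index 0: author = 1

Answer: cursor 1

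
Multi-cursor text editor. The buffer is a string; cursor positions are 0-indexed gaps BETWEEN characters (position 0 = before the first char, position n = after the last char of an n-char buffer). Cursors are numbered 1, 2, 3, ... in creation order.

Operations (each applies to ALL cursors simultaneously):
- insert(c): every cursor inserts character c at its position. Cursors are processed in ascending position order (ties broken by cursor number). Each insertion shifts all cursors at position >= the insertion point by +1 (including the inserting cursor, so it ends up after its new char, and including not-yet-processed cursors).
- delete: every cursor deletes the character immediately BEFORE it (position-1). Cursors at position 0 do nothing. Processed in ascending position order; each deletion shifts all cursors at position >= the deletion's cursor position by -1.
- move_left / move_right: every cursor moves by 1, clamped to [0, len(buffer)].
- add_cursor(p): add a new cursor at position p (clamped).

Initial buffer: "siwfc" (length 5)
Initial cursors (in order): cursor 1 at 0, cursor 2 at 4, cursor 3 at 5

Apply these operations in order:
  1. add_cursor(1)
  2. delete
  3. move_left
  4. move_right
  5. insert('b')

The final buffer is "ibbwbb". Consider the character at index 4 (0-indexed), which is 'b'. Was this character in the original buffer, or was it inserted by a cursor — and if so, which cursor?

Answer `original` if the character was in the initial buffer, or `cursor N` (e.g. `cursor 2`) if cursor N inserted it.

After op 1 (add_cursor(1)): buffer="siwfc" (len 5), cursors c1@0 c4@1 c2@4 c3@5, authorship .....
After op 2 (delete): buffer="iw" (len 2), cursors c1@0 c4@0 c2@2 c3@2, authorship ..
After op 3 (move_left): buffer="iw" (len 2), cursors c1@0 c4@0 c2@1 c3@1, authorship ..
After op 4 (move_right): buffer="iw" (len 2), cursors c1@1 c4@1 c2@2 c3@2, authorship ..
After op 5 (insert('b')): buffer="ibbwbb" (len 6), cursors c1@3 c4@3 c2@6 c3@6, authorship .14.23
Authorship (.=original, N=cursor N): . 1 4 . 2 3
Index 4: author = 2

Answer: cursor 2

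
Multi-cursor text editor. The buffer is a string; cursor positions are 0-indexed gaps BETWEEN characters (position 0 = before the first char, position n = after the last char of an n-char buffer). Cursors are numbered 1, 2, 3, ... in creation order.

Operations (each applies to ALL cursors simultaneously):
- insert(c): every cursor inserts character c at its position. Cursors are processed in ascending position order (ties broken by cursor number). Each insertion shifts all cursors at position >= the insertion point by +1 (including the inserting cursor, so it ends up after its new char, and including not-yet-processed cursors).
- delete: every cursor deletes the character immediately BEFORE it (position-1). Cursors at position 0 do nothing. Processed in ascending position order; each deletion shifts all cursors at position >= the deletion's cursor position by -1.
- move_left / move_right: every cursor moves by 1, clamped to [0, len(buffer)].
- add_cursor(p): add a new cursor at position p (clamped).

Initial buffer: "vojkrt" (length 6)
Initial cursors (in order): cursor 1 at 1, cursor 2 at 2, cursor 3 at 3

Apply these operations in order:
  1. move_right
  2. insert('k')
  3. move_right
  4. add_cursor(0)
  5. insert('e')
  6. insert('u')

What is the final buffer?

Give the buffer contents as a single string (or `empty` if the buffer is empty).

After op 1 (move_right): buffer="vojkrt" (len 6), cursors c1@2 c2@3 c3@4, authorship ......
After op 2 (insert('k')): buffer="vokjkkkrt" (len 9), cursors c1@3 c2@5 c3@7, authorship ..1.2.3..
After op 3 (move_right): buffer="vokjkkkrt" (len 9), cursors c1@4 c2@6 c3@8, authorship ..1.2.3..
After op 4 (add_cursor(0)): buffer="vokjkkkrt" (len 9), cursors c4@0 c1@4 c2@6 c3@8, authorship ..1.2.3..
After op 5 (insert('e')): buffer="evokjekkekret" (len 13), cursors c4@1 c1@6 c2@9 c3@12, authorship 4..1.12.23.3.
After op 6 (insert('u')): buffer="euvokjeukkeukreut" (len 17), cursors c4@2 c1@8 c2@12 c3@16, authorship 44..1.112.223.33.

Answer: euvokjeukkeukreut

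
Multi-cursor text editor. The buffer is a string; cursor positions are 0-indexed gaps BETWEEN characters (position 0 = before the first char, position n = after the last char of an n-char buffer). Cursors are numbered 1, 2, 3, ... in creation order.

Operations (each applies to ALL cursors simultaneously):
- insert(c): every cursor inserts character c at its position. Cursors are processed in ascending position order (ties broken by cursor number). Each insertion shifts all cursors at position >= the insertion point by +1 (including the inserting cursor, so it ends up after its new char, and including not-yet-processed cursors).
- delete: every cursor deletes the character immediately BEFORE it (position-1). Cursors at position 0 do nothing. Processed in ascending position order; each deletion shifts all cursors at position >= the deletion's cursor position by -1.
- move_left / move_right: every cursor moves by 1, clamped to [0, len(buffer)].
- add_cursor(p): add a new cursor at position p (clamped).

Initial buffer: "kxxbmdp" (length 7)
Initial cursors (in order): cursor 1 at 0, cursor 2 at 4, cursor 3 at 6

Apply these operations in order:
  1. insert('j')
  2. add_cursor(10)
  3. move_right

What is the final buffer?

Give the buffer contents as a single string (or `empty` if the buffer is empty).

Answer: jkxxbjmdjp

Derivation:
After op 1 (insert('j')): buffer="jkxxbjmdjp" (len 10), cursors c1@1 c2@6 c3@9, authorship 1....2..3.
After op 2 (add_cursor(10)): buffer="jkxxbjmdjp" (len 10), cursors c1@1 c2@6 c3@9 c4@10, authorship 1....2..3.
After op 3 (move_right): buffer="jkxxbjmdjp" (len 10), cursors c1@2 c2@7 c3@10 c4@10, authorship 1....2..3.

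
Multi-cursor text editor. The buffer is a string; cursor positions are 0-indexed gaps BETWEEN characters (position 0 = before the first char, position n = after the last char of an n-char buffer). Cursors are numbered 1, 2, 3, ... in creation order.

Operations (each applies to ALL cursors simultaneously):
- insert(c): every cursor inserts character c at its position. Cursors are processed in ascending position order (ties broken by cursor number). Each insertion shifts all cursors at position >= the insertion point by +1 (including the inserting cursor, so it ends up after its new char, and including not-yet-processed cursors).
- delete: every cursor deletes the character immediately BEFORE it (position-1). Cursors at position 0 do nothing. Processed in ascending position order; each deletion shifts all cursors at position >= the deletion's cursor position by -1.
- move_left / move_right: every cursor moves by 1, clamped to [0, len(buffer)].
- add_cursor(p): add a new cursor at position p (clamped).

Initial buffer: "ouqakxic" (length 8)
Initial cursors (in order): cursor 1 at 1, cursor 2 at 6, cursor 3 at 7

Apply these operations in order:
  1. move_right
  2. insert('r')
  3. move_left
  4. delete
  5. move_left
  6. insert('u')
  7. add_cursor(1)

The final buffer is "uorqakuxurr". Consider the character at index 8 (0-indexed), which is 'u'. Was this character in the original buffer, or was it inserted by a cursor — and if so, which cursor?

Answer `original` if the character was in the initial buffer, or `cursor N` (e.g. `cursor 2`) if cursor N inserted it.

After op 1 (move_right): buffer="ouqakxic" (len 8), cursors c1@2 c2@7 c3@8, authorship ........
After op 2 (insert('r')): buffer="ourqakxircr" (len 11), cursors c1@3 c2@9 c3@11, authorship ..1.....2.3
After op 3 (move_left): buffer="ourqakxircr" (len 11), cursors c1@2 c2@8 c3@10, authorship ..1.....2.3
After op 4 (delete): buffer="orqakxrr" (len 8), cursors c1@1 c2@6 c3@7, authorship .1....23
After op 5 (move_left): buffer="orqakxrr" (len 8), cursors c1@0 c2@5 c3@6, authorship .1....23
After op 6 (insert('u')): buffer="uorqakuxurr" (len 11), cursors c1@1 c2@7 c3@9, authorship 1.1...2.323
After op 7 (add_cursor(1)): buffer="uorqakuxurr" (len 11), cursors c1@1 c4@1 c2@7 c3@9, authorship 1.1...2.323
Authorship (.=original, N=cursor N): 1 . 1 . . . 2 . 3 2 3
Index 8: author = 3

Answer: cursor 3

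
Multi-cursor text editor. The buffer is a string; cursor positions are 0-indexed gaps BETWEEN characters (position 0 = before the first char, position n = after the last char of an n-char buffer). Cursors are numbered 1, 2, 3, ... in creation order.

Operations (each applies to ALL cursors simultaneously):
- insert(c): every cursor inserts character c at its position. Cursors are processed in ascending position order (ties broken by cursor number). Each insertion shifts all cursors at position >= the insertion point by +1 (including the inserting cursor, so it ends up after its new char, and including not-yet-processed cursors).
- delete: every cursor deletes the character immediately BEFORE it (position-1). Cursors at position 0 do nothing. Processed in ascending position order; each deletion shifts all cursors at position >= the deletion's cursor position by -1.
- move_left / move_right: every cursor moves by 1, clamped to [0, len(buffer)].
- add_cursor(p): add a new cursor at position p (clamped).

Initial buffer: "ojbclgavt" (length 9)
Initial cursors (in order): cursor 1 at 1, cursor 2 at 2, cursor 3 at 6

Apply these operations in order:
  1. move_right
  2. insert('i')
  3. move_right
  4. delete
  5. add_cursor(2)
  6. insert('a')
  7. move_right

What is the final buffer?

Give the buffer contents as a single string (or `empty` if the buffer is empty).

Answer: ojaiaialgaiat

Derivation:
After op 1 (move_right): buffer="ojbclgavt" (len 9), cursors c1@2 c2@3 c3@7, authorship .........
After op 2 (insert('i')): buffer="ojibiclgaivt" (len 12), cursors c1@3 c2@5 c3@10, authorship ..1.2....3..
After op 3 (move_right): buffer="ojibiclgaivt" (len 12), cursors c1@4 c2@6 c3@11, authorship ..1.2....3..
After op 4 (delete): buffer="ojiilgait" (len 9), cursors c1@3 c2@4 c3@8, authorship ..12...3.
After op 5 (add_cursor(2)): buffer="ojiilgait" (len 9), cursors c4@2 c1@3 c2@4 c3@8, authorship ..12...3.
After op 6 (insert('a')): buffer="ojaiaialgaiat" (len 13), cursors c4@3 c1@5 c2@7 c3@12, authorship ..41122...33.
After op 7 (move_right): buffer="ojaiaialgaiat" (len 13), cursors c4@4 c1@6 c2@8 c3@13, authorship ..41122...33.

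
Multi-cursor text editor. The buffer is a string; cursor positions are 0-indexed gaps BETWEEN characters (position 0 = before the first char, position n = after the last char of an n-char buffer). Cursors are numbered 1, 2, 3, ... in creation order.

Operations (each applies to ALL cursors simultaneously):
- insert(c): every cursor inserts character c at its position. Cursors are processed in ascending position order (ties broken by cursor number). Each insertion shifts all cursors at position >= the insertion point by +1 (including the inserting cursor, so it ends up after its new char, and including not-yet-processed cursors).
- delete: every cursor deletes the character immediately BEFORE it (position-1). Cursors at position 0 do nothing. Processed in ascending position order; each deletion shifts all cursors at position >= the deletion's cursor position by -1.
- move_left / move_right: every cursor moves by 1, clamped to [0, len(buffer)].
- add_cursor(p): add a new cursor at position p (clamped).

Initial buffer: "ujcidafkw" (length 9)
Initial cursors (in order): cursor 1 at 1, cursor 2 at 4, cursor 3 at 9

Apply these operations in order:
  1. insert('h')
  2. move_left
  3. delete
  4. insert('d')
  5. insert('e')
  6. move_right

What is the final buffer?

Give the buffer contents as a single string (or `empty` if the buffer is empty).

Answer: dehjcdehdafkdeh

Derivation:
After op 1 (insert('h')): buffer="uhjcihdafkwh" (len 12), cursors c1@2 c2@6 c3@12, authorship .1...2.....3
After op 2 (move_left): buffer="uhjcihdafkwh" (len 12), cursors c1@1 c2@5 c3@11, authorship .1...2.....3
After op 3 (delete): buffer="hjchdafkh" (len 9), cursors c1@0 c2@3 c3@8, authorship 1..2....3
After op 4 (insert('d')): buffer="dhjcdhdafkdh" (len 12), cursors c1@1 c2@5 c3@11, authorship 11..22....33
After op 5 (insert('e')): buffer="dehjcdehdafkdeh" (len 15), cursors c1@2 c2@7 c3@14, authorship 111..222....333
After op 6 (move_right): buffer="dehjcdehdafkdeh" (len 15), cursors c1@3 c2@8 c3@15, authorship 111..222....333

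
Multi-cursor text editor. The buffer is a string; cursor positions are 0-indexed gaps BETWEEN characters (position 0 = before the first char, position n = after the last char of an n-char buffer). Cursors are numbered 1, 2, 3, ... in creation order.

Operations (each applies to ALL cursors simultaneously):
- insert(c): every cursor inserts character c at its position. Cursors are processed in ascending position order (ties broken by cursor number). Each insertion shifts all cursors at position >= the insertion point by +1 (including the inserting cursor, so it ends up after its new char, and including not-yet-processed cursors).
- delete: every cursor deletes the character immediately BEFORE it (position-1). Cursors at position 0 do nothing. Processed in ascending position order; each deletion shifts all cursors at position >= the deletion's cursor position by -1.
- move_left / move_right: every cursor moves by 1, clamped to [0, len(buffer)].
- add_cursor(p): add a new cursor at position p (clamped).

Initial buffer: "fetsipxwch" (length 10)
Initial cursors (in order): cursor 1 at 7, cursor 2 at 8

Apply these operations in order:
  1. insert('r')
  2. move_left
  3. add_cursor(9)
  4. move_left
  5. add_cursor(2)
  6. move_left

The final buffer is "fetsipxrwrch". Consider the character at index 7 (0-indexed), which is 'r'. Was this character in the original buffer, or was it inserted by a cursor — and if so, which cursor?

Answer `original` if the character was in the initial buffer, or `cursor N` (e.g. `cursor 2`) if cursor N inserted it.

After op 1 (insert('r')): buffer="fetsipxrwrch" (len 12), cursors c1@8 c2@10, authorship .......1.2..
After op 2 (move_left): buffer="fetsipxrwrch" (len 12), cursors c1@7 c2@9, authorship .......1.2..
After op 3 (add_cursor(9)): buffer="fetsipxrwrch" (len 12), cursors c1@7 c2@9 c3@9, authorship .......1.2..
After op 4 (move_left): buffer="fetsipxrwrch" (len 12), cursors c1@6 c2@8 c3@8, authorship .......1.2..
After op 5 (add_cursor(2)): buffer="fetsipxrwrch" (len 12), cursors c4@2 c1@6 c2@8 c3@8, authorship .......1.2..
After op 6 (move_left): buffer="fetsipxrwrch" (len 12), cursors c4@1 c1@5 c2@7 c3@7, authorship .......1.2..
Authorship (.=original, N=cursor N): . . . . . . . 1 . 2 . .
Index 7: author = 1

Answer: cursor 1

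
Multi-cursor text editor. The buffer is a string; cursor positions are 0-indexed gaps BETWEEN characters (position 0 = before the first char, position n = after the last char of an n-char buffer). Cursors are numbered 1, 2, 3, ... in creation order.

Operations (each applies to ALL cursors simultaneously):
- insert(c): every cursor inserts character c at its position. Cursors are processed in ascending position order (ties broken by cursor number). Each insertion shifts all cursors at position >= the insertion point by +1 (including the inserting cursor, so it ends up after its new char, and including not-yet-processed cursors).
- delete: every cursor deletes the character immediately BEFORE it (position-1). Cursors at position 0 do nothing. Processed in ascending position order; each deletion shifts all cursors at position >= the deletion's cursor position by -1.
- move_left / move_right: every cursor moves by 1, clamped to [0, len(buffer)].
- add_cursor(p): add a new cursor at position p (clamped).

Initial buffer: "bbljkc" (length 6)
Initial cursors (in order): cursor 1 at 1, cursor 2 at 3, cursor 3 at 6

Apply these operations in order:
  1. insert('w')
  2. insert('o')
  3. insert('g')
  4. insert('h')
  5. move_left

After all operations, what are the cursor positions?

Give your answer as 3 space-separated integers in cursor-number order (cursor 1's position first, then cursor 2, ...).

After op 1 (insert('w')): buffer="bwblwjkcw" (len 9), cursors c1@2 c2@5 c3@9, authorship .1..2...3
After op 2 (insert('o')): buffer="bwoblwojkcwo" (len 12), cursors c1@3 c2@7 c3@12, authorship .11..22...33
After op 3 (insert('g')): buffer="bwogblwogjkcwog" (len 15), cursors c1@4 c2@9 c3@15, authorship .111..222...333
After op 4 (insert('h')): buffer="bwoghblwoghjkcwogh" (len 18), cursors c1@5 c2@11 c3@18, authorship .1111..2222...3333
After op 5 (move_left): buffer="bwoghblwoghjkcwogh" (len 18), cursors c1@4 c2@10 c3@17, authorship .1111..2222...3333

Answer: 4 10 17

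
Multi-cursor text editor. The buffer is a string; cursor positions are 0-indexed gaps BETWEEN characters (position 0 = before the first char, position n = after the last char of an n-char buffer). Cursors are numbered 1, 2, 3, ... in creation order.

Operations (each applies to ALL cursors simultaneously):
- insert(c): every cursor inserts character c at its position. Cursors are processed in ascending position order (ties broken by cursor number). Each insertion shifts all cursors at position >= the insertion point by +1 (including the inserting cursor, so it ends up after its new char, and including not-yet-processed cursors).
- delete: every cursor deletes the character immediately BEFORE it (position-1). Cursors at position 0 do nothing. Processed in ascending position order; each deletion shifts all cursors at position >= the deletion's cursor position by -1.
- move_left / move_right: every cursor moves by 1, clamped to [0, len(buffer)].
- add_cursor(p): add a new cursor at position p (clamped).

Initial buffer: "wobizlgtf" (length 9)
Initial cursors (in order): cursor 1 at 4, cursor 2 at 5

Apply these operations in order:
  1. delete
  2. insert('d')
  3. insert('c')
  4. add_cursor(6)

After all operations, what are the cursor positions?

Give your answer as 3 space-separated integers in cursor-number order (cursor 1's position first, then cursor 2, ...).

After op 1 (delete): buffer="woblgtf" (len 7), cursors c1@3 c2@3, authorship .......
After op 2 (insert('d')): buffer="wobddlgtf" (len 9), cursors c1@5 c2@5, authorship ...12....
After op 3 (insert('c')): buffer="wobddcclgtf" (len 11), cursors c1@7 c2@7, authorship ...1212....
After op 4 (add_cursor(6)): buffer="wobddcclgtf" (len 11), cursors c3@6 c1@7 c2@7, authorship ...1212....

Answer: 7 7 6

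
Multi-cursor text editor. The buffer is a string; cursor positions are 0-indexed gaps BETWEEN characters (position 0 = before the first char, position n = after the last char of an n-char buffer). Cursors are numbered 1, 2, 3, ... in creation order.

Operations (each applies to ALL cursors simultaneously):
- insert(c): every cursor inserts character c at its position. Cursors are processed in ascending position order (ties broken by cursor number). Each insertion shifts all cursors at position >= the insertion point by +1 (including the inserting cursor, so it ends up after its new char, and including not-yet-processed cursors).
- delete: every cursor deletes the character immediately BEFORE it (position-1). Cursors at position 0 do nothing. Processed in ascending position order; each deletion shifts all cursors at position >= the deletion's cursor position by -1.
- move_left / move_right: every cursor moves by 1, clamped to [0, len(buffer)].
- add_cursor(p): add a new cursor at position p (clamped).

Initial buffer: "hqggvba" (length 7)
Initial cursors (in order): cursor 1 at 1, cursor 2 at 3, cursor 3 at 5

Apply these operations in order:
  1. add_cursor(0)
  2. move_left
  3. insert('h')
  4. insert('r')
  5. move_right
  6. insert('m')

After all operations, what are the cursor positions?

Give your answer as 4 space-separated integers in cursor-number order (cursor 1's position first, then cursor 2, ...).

Answer: 7 12 17 7

Derivation:
After op 1 (add_cursor(0)): buffer="hqggvba" (len 7), cursors c4@0 c1@1 c2@3 c3@5, authorship .......
After op 2 (move_left): buffer="hqggvba" (len 7), cursors c1@0 c4@0 c2@2 c3@4, authorship .......
After op 3 (insert('h')): buffer="hhhqhgghvba" (len 11), cursors c1@2 c4@2 c2@5 c3@8, authorship 14..2..3...
After op 4 (insert('r')): buffer="hhrrhqhrgghrvba" (len 15), cursors c1@4 c4@4 c2@8 c3@12, authorship 1414..22..33...
After op 5 (move_right): buffer="hhrrhqhrgghrvba" (len 15), cursors c1@5 c4@5 c2@9 c3@13, authorship 1414..22..33...
After op 6 (insert('m')): buffer="hhrrhmmqhrgmghrvmba" (len 19), cursors c1@7 c4@7 c2@12 c3@17, authorship 1414.14.22.2.33.3..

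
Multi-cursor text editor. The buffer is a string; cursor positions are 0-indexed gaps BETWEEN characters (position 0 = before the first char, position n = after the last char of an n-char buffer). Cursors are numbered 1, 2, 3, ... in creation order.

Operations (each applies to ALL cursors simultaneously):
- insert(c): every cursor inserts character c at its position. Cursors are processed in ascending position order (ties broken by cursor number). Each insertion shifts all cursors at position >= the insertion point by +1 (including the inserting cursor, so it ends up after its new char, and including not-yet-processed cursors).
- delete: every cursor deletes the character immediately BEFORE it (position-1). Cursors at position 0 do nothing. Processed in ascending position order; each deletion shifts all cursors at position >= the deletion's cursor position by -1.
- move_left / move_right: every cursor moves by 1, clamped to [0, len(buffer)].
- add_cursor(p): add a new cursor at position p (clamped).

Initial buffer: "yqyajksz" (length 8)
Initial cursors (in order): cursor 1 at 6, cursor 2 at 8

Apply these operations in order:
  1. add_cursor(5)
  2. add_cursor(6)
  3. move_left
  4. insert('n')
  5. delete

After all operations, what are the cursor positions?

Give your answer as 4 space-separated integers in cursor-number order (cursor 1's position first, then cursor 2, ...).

After op 1 (add_cursor(5)): buffer="yqyajksz" (len 8), cursors c3@5 c1@6 c2@8, authorship ........
After op 2 (add_cursor(6)): buffer="yqyajksz" (len 8), cursors c3@5 c1@6 c4@6 c2@8, authorship ........
After op 3 (move_left): buffer="yqyajksz" (len 8), cursors c3@4 c1@5 c4@5 c2@7, authorship ........
After op 4 (insert('n')): buffer="yqyanjnnksnz" (len 12), cursors c3@5 c1@8 c4@8 c2@11, authorship ....3.14..2.
After op 5 (delete): buffer="yqyajksz" (len 8), cursors c3@4 c1@5 c4@5 c2@7, authorship ........

Answer: 5 7 4 5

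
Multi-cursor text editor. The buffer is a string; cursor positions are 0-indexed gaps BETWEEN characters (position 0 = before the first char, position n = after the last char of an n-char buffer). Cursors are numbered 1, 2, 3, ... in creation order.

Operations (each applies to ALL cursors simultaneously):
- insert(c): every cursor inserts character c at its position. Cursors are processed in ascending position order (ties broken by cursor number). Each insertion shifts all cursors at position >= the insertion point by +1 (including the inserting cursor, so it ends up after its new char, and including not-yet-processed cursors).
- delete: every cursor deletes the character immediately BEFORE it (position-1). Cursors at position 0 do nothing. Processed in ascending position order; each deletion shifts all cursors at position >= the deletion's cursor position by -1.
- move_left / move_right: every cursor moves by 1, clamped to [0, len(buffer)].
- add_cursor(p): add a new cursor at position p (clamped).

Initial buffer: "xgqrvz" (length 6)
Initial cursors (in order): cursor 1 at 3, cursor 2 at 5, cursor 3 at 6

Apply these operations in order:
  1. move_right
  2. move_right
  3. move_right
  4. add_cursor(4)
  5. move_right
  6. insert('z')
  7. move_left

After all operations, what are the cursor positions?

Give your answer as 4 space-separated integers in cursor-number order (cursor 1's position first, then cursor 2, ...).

Answer: 9 9 9 5

Derivation:
After op 1 (move_right): buffer="xgqrvz" (len 6), cursors c1@4 c2@6 c3@6, authorship ......
After op 2 (move_right): buffer="xgqrvz" (len 6), cursors c1@5 c2@6 c3@6, authorship ......
After op 3 (move_right): buffer="xgqrvz" (len 6), cursors c1@6 c2@6 c3@6, authorship ......
After op 4 (add_cursor(4)): buffer="xgqrvz" (len 6), cursors c4@4 c1@6 c2@6 c3@6, authorship ......
After op 5 (move_right): buffer="xgqrvz" (len 6), cursors c4@5 c1@6 c2@6 c3@6, authorship ......
After op 6 (insert('z')): buffer="xgqrvzzzzz" (len 10), cursors c4@6 c1@10 c2@10 c3@10, authorship .....4.123
After op 7 (move_left): buffer="xgqrvzzzzz" (len 10), cursors c4@5 c1@9 c2@9 c3@9, authorship .....4.123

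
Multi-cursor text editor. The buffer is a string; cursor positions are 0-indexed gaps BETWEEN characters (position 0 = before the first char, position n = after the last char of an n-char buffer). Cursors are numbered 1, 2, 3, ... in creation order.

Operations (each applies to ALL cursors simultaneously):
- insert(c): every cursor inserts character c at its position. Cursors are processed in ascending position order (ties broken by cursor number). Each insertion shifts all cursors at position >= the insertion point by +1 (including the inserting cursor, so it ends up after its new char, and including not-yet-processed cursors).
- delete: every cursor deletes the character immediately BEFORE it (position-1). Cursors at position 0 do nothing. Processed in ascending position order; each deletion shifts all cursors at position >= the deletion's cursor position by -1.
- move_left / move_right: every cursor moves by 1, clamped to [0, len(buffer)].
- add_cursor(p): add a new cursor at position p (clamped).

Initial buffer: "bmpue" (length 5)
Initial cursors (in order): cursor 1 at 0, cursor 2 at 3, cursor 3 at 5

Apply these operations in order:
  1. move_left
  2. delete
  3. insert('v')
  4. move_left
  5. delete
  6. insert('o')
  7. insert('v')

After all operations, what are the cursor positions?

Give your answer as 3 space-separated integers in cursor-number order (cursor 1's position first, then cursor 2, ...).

After op 1 (move_left): buffer="bmpue" (len 5), cursors c1@0 c2@2 c3@4, authorship .....
After op 2 (delete): buffer="bpe" (len 3), cursors c1@0 c2@1 c3@2, authorship ...
After op 3 (insert('v')): buffer="vbvpve" (len 6), cursors c1@1 c2@3 c3@5, authorship 1.2.3.
After op 4 (move_left): buffer="vbvpve" (len 6), cursors c1@0 c2@2 c3@4, authorship 1.2.3.
After op 5 (delete): buffer="vvve" (len 4), cursors c1@0 c2@1 c3@2, authorship 123.
After op 6 (insert('o')): buffer="ovovove" (len 7), cursors c1@1 c2@3 c3@5, authorship 112233.
After op 7 (insert('v')): buffer="ovvovvovve" (len 10), cursors c1@2 c2@5 c3@8, authorship 111222333.

Answer: 2 5 8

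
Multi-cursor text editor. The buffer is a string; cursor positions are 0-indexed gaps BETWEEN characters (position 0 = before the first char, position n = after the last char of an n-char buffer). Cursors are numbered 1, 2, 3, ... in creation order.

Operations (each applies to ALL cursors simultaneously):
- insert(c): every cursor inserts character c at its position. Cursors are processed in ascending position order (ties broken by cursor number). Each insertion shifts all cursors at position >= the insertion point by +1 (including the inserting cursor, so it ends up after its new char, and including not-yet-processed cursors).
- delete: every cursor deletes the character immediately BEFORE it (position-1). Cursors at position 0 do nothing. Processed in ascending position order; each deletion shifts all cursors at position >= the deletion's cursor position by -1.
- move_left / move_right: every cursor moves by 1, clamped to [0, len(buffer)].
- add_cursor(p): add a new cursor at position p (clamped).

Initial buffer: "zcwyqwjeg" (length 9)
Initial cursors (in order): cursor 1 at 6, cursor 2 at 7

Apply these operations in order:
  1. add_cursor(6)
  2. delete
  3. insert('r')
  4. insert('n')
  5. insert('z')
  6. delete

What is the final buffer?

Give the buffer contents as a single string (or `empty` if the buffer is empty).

After op 1 (add_cursor(6)): buffer="zcwyqwjeg" (len 9), cursors c1@6 c3@6 c2@7, authorship .........
After op 2 (delete): buffer="zcwyeg" (len 6), cursors c1@4 c2@4 c3@4, authorship ......
After op 3 (insert('r')): buffer="zcwyrrreg" (len 9), cursors c1@7 c2@7 c3@7, authorship ....123..
After op 4 (insert('n')): buffer="zcwyrrrnnneg" (len 12), cursors c1@10 c2@10 c3@10, authorship ....123123..
After op 5 (insert('z')): buffer="zcwyrrrnnnzzzeg" (len 15), cursors c1@13 c2@13 c3@13, authorship ....123123123..
After op 6 (delete): buffer="zcwyrrrnnneg" (len 12), cursors c1@10 c2@10 c3@10, authorship ....123123..

Answer: zcwyrrrnnneg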